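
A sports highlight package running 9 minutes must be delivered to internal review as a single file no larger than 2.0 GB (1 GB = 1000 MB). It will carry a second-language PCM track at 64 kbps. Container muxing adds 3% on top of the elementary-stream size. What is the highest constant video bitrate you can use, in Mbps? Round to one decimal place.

Budget: 2.0 GB = 16000.0 Mb.
Stream payload after overhead: 16000.0 / 1.03 = 15534.0 Mb.
9 min = 540 s
Total bitrate budget: 15534.0 Mb / 540 s = 28.767 Mbps.
Audio: 64 kbps = 0.064 Mbps.
Video: 28.767 − 0.064 = 28.703 Mbps.

28.7 Mbps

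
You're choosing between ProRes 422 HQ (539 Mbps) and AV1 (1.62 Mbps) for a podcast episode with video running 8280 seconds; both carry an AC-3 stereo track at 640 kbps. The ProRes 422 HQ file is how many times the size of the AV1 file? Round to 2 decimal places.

Audio: 640 kbps = 0.640 Mbps.
ProRes 422 HQ: 539.640 Mbps × 8280 s = 4468219.2 Mb = 558.527 GB.
AV1: 2.260 Mbps × 8280 s = 18712.8 Mb = 2.339 GB.
Ratio: 558.527 / 2.339 = 238.779.

238.78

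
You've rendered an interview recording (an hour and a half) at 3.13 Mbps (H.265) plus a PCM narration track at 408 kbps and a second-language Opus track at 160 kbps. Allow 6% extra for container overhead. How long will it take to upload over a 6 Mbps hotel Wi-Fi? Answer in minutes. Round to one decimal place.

58.8 minutes

1.5 h = 5400 s
Audio total: 408 + 160 = 568 kbps = 0.568 Mbps.
Total bitrate: 3.698 Mbps.
File: 3.698 Mbps × 5400 s = 19969.2 Mb.
With 6% container overhead: ×1.06. → 21167.4 Mb.
At 6 Mbps: 21167.4 / 6 = 3527.9 s ≈ 58.8 minutes.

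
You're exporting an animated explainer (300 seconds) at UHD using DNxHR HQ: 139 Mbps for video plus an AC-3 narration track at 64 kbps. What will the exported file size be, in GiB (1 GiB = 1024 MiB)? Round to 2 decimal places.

4.86 GiB

Audio: 64 kbps = 0.064 Mbps.
Total bitrate: 139 + 0.064 = 139.064 Mbps.
Stream data: 139.064 Mbps × 300 s = 41719.2 Mb.
41,719 Mb = 5,214,900,000 bytes ÷ 1,073,741,824 = 4.857 GiB.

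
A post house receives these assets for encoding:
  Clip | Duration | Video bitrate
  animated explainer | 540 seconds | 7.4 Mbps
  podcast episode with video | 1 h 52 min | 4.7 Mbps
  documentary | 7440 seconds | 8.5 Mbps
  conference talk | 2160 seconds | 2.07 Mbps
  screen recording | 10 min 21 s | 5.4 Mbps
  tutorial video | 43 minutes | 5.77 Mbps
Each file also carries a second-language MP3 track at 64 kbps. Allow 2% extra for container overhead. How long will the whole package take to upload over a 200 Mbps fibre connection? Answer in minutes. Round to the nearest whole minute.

10 minutes

Audio: 64 kbps = 0.064 Mbps.
animated explainer: 7.464 Mbps × 540 s × 1.02 = 4111.2 Mb
podcast episode with video: 4.764 Mbps × 6720 s × 1.02 = 32654.4 Mb
documentary: 8.564 Mbps × 7440 s × 1.02 = 64990.5 Mb
conference talk: 2.134 Mbps × 2160 s × 1.02 = 4701.6 Mb
screen recording: 5.464 Mbps × 621 s × 1.02 = 3461.0 Mb
tutorial video: 5.834 Mbps × 2580 s × 1.02 = 15352.8 Mb
Total: 125271.4 Mb = 15658.9 MB.
At 200 Mbps: 125271.4 / 200 = 626 s ≈ 10.4 minutes.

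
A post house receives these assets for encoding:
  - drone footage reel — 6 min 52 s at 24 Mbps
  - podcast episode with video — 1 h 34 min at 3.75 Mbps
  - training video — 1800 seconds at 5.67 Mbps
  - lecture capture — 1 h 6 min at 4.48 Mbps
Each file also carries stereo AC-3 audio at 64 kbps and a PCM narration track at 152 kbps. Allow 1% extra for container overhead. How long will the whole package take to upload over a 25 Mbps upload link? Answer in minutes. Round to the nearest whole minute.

41 minutes

Audio total: 64 + 152 = 216 kbps = 0.216 Mbps.
drone footage reel: 24.216 Mbps × 412 s × 1.01 = 10076.8 Mb
podcast episode with video: 3.966 Mbps × 5640 s × 1.01 = 22591.9 Mb
training video: 5.886 Mbps × 1800 s × 1.01 = 10700.7 Mb
lecture capture: 4.696 Mbps × 3960 s × 1.01 = 18782.1 Mb
Total: 62151.6 Mb = 7768.9 MB.
At 25 Mbps: 62151.6 / 25 = 2486 s ≈ 41.4 minutes.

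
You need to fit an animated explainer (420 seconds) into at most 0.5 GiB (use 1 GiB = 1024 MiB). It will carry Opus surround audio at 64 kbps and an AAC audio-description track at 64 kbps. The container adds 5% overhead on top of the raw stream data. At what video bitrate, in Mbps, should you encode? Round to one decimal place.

9.6 Mbps

Budget: 0.5 GiB = 4295.0 Mb.
Stream payload after overhead: 4295.0 / 1.05 = 4090.4 Mb.
Total bitrate budget: 4090.4 Mb / 420 s = 9.739 Mbps.
Audio total: 64 + 64 = 128 kbps = 0.128 Mbps.
Video: 9.739 − 0.128 = 9.611 Mbps.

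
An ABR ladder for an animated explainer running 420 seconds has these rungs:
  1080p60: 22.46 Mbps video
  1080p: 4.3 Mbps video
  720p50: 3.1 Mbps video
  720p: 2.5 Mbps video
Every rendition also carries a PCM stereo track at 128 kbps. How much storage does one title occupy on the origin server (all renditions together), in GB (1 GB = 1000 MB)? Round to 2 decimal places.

1.73 GB

Audio: 128 kbps = 0.128 Mbps.
Sum of rendition bitrates: (22.46+0.128) + (4.3+0.128) + (3.1+0.128) + (2.5+0.128) = 32.872 Mbps.
× 420 s = 13,806 Mb = 1,726 MB = 1.726 GB.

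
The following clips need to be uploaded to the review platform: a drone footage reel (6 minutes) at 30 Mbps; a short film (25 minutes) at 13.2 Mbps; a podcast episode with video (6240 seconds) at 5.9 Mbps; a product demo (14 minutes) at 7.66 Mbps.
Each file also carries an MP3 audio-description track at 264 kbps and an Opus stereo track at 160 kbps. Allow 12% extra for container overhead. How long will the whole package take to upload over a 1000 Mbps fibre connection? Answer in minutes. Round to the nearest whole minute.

1 minutes

Audio total: 264 + 160 = 424 kbps = 0.424 Mbps.
drone footage reel: 30.424 Mbps × 360 s × 1.12 = 12267.0 Mb
short film: 13.624 Mbps × 1500 s × 1.12 = 22888.3 Mb
podcast episode with video: 6.324 Mbps × 6240 s × 1.12 = 44197.2 Mb
product demo: 8.084 Mbps × 840 s × 1.12 = 7605.4 Mb
Total: 86957.9 Mb = 10869.7 MB.
At 1000 Mbps: 86957.9 / 1000 = 87 s ≈ 1.45 minutes.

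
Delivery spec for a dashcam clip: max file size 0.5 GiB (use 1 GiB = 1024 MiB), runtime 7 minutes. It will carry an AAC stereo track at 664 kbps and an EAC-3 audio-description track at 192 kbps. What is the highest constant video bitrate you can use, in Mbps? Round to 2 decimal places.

9.37 Mbps

Budget: 0.5 GiB = 4295.0 Mb.
7 min = 420 s
Total bitrate budget: 4295.0 Mb / 420 s = 10.226 Mbps.
Audio total: 664 + 192 = 856 kbps = 0.856 Mbps.
Video: 10.226 − 0.856 = 9.370 Mbps.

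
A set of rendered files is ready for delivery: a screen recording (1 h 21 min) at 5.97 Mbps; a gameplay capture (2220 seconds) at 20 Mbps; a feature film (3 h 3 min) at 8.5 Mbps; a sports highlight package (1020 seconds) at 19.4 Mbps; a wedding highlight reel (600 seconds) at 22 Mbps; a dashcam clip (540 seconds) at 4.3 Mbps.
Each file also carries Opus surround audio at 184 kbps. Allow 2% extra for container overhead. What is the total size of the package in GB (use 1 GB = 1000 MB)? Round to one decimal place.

26.2 GB

Audio: 184 kbps = 0.184 Mbps.
screen recording: 6.154 Mbps × 4860 s × 1.02 = 30506.6 Mb
gameplay capture: 20.184 Mbps × 2220 s × 1.02 = 45704.6 Mb
feature film: 8.684 Mbps × 10980 s × 1.02 = 97257.3 Mb
sports highlight package: 19.584 Mbps × 1020 s × 1.02 = 20375.2 Mb
wedding highlight reel: 22.184 Mbps × 600 s × 1.02 = 13576.6 Mb
dashcam clip: 4.484 Mbps × 540 s × 1.02 = 2469.8 Mb
Total: 209890.2 Mb = 26236.3 MB.
= 26.24 GB.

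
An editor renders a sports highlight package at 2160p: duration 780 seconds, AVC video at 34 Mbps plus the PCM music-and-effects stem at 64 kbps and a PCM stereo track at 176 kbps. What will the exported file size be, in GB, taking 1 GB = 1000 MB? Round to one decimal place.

Audio total: 64 + 176 = 240 kbps = 0.240 Mbps.
Total bitrate: 34 + 0.240 = 34.240 Mbps.
Stream data: 34.240 Mbps × 780 s = 26707.2 Mb.
26,707 Mb ÷ 8 = 3,338 MB → 3.338 GB.

3.3 GB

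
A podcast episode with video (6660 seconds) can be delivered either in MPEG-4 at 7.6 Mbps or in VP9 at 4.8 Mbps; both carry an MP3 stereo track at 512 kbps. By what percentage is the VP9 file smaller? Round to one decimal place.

Audio: 512 kbps = 0.512 Mbps.
MPEG-4: 8.112 Mbps × 6660 s = 54025.9 Mb = 6.753 GB.
VP9: 5.312 Mbps × 6660 s = 35377.9 Mb = 4.422 GB.
Reduction: (1 − 4.422/6.753) × 100 = 34.52%.

34.5%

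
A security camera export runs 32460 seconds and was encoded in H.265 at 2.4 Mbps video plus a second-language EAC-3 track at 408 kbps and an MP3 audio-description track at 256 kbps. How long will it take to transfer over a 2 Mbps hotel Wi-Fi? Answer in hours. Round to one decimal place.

13.8 hours

Audio total: 408 + 256 = 664 kbps = 0.664 Mbps.
Total bitrate: 3.064 Mbps.
File: 3.064 Mbps × 32460 s = 99457.4 Mb.
At 2 Mbps: 99457.4 / 2 = 49728.7 s ≈ 13.8 hours.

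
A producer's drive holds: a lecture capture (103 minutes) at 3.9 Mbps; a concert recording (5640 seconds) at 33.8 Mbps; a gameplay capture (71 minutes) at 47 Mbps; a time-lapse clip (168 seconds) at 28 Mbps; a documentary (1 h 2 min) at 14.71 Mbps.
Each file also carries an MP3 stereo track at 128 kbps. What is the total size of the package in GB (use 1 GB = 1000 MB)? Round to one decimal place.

Audio: 128 kbps = 0.128 Mbps.
lecture capture: 4.028 Mbps × 6180 s = 24893.0 Mb
concert recording: 33.928 Mbps × 5640 s = 191353.9 Mb
gameplay capture: 47.128 Mbps × 4260 s = 200765.3 Mb
time-lapse clip: 28.128 Mbps × 168 s = 4725.5 Mb
documentary: 14.838 Mbps × 3720 s = 55197.4 Mb
Total: 476935.1 Mb = 59616.9 MB.
= 59.62 GB.

59.6 GB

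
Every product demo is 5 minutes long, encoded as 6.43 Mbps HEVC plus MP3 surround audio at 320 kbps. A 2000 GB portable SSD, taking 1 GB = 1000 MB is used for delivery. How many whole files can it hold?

5 min = 300 s
Audio: 320 kbps = 0.320 Mbps.
Total bitrate: 6.750 Mbps.
Per item: 6.750 Mbps × 300 s = 2,025 Mb = 253.1 MB.
Capacity: 2000 GB = 16,000,000 Mb; 7901.23 items → 7901 complete.

7901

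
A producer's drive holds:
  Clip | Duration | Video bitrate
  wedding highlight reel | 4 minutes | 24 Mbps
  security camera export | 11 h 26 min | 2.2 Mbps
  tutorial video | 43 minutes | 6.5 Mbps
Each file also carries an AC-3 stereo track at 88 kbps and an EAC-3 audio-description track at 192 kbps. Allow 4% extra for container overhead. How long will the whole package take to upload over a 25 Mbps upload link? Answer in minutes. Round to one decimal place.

86.9 minutes

Audio total: 88 + 192 = 280 kbps = 0.280 Mbps.
wedding highlight reel: 24.280 Mbps × 240 s × 1.04 = 6060.3 Mb
security camera export: 2.480 Mbps × 41160 s × 1.04 = 106159.9 Mb
tutorial video: 6.780 Mbps × 2580 s × 1.04 = 18192.1 Mb
Total: 130412.3 Mb = 16301.5 MB.
At 25 Mbps: 130412.3 / 25 = 5216 s ≈ 86.9 minutes.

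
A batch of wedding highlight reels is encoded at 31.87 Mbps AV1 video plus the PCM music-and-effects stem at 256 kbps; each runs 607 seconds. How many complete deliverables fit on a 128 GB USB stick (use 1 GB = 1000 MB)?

Audio: 256 kbps = 0.256 Mbps.
Total bitrate: 32.126 Mbps.
Per item: 32.126 Mbps × 607 s = 19,500 Mb = 2,438 MB.
Capacity: 128 GB = 1,024,000 Mb; 52.51 items → 52 complete.

52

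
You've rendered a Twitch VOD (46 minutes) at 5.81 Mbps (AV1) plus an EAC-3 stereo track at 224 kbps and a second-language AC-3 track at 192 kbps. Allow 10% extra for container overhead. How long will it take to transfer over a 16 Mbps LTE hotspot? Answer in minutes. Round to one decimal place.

46 min = 2760 s
Audio total: 224 + 192 = 416 kbps = 0.416 Mbps.
Total bitrate: 6.226 Mbps.
File: 6.226 Mbps × 2760 s = 17183.8 Mb.
With 10% container overhead: ×1.10. → 18902.1 Mb.
At 16 Mbps: 18902.1 / 16 = 1181.4 s ≈ 19.7 minutes.

19.7 minutes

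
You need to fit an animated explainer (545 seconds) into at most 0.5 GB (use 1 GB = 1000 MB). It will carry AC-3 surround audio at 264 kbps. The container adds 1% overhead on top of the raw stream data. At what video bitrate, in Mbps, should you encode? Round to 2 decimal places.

Budget: 0.5 GB = 4000.0 Mb.
Stream payload after overhead: 4000.0 / 1.01 = 3960.4 Mb.
Total bitrate budget: 3960.4 Mb / 545 s = 7.267 Mbps.
Audio: 264 kbps = 0.264 Mbps.
Video: 7.267 − 0.264 = 7.003 Mbps.

7.00 Mbps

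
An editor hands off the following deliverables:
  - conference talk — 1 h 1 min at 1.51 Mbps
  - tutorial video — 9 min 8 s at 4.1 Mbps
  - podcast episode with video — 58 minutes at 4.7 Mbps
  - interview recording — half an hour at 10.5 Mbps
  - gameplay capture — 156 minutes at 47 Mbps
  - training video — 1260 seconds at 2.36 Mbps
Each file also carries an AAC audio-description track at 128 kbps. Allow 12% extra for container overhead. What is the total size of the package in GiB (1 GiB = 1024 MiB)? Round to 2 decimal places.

Audio: 128 kbps = 0.128 Mbps.
conference talk: 1.638 Mbps × 3660 s × 1.12 = 6714.5 Mb
tutorial video: 4.228 Mbps × 548 s × 1.12 = 2595.0 Mb
podcast episode with video: 4.828 Mbps × 3480 s × 1.12 = 18817.6 Mb
interview recording: 10.628 Mbps × 1800 s × 1.12 = 21426.0 Mb
gameplay capture: 47.128 Mbps × 9360 s × 1.12 = 494052.2 Mb
training video: 2.488 Mbps × 1260 s × 1.12 = 3511.1 Mb
Total: 547116.4 Mb = 68389.6 MB.
= 63.69 GiB.

63.69 GiB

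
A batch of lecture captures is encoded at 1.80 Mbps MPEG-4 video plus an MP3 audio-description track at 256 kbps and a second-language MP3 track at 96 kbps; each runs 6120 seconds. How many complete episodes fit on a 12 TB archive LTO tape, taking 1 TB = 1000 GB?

Audio total: 256 + 96 = 352 kbps = 0.352 Mbps.
Total bitrate: 2.152 Mbps.
Per item: 2.152 Mbps × 6120 s = 13,170 Mb = 1,646 MB.
Capacity: 12 TB = 96,000,000 Mb; 7289.16 items → 7289 complete.

7289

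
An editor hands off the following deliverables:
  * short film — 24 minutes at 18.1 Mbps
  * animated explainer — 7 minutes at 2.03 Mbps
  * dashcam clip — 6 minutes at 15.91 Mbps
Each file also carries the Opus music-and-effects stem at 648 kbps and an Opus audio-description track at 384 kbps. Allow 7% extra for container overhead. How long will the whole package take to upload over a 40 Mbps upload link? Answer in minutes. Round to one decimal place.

Audio total: 648 + 384 = 1032 kbps = 1.032 Mbps.
short film: 19.132 Mbps × 1440 s × 1.07 = 29478.6 Mb
animated explainer: 3.062 Mbps × 420 s × 1.07 = 1376.1 Mb
dashcam clip: 16.942 Mbps × 360 s × 1.07 = 6526.1 Mb
Total: 37380.7 Mb = 4672.6 MB.
At 40 Mbps: 37380.7 / 40 = 935 s ≈ 15.6 minutes.

15.6 minutes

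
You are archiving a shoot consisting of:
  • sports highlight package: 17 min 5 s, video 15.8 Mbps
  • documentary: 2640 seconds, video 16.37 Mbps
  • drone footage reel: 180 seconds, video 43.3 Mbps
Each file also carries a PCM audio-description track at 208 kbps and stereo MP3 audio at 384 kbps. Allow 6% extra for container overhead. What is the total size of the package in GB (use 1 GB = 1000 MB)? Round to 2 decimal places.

Audio total: 208 + 384 = 592 kbps = 0.592 Mbps.
sports highlight package: 16.392 Mbps × 1025 s × 1.06 = 17809.9 Mb
documentary: 16.962 Mbps × 2640 s × 1.06 = 47466.5 Mb
drone footage reel: 43.892 Mbps × 180 s × 1.06 = 8374.6 Mb
Total: 73651.0 Mb = 9206.4 MB.
= 9.206 GB.

9.21 GB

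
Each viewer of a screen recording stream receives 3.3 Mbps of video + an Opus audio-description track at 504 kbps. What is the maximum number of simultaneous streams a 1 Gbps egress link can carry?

262

Audio: 504 kbps = 0.504 Mbps.
Per-viewer media rate: 3.804 Mbps.
1 Gbps = 1,000 Mbps; 1,000 / 3.804 = 262.88 → 262 viewers.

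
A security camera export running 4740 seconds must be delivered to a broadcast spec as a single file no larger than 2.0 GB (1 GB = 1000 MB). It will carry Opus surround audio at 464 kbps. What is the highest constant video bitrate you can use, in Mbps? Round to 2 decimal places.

Budget: 2.0 GB = 16000.0 Mb.
Total bitrate budget: 16000.0 Mb / 4740 s = 3.376 Mbps.
Audio: 464 kbps = 0.464 Mbps.
Video: 3.376 − 0.464 = 2.912 Mbps.

2.91 Mbps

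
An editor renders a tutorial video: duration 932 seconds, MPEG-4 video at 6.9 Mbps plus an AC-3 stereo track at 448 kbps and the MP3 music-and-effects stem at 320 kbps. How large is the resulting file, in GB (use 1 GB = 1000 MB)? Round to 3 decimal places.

0.893 GB

Audio total: 448 + 320 = 768 kbps = 0.768 Mbps.
Total bitrate: 6.9 + 0.768 = 7.668 Mbps.
Stream data: 7.668 Mbps × 932 s = 7146.6 Mb.
7,147 Mb ÷ 8 = 893.3 MB → 0.8933 GB.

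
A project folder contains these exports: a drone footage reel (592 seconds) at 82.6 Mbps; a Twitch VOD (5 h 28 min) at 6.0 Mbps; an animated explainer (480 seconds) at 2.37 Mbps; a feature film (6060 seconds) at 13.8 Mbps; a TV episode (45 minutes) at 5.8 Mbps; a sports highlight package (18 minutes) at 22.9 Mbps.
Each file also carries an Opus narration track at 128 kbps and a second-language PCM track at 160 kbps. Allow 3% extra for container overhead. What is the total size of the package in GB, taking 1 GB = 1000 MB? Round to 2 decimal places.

38.75 GB

Audio total: 128 + 160 = 288 kbps = 0.288 Mbps.
drone footage reel: 82.888 Mbps × 592 s × 1.03 = 50541.8 Mb
Twitch VOD: 6.288 Mbps × 19680 s × 1.03 = 127460.3 Mb
animated explainer: 2.658 Mbps × 480 s × 1.03 = 1314.1 Mb
feature film: 14.088 Mbps × 6060 s × 1.03 = 87934.5 Mb
TV episode: 6.088 Mbps × 2700 s × 1.03 = 16930.7 Mb
sports highlight package: 23.188 Mbps × 1080 s × 1.03 = 25794.3 Mb
Total: 309975.7 Mb = 38747.0 MB.
= 38.75 GB.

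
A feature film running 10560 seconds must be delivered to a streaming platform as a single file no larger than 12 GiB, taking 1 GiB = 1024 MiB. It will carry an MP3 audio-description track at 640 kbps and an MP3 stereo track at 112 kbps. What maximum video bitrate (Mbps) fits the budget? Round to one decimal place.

Budget: 12 GiB = 103079.2 Mb.
Total bitrate budget: 103079.2 Mb / 10560 s = 9.761 Mbps.
Audio total: 640 + 112 = 752 kbps = 0.752 Mbps.
Video: 9.761 − 0.752 = 9.009 Mbps.

9.0 Mbps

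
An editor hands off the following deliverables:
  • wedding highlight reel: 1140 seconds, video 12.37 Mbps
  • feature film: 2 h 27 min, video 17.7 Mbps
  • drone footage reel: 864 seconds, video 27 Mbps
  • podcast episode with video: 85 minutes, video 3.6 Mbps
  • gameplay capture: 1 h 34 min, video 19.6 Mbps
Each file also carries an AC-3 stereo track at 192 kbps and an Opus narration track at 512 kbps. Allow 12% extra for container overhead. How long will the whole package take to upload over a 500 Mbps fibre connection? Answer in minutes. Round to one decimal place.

Audio total: 192 + 512 = 704 kbps = 0.704 Mbps.
wedding highlight reel: 13.074 Mbps × 1140 s × 1.12 = 16692.9 Mb
feature film: 18.404 Mbps × 8820 s × 1.12 = 181802.1 Mb
drone footage reel: 27.704 Mbps × 864 s × 1.12 = 26808.6 Mb
podcast episode with video: 4.304 Mbps × 5100 s × 1.12 = 24584.4 Mb
gameplay capture: 20.304 Mbps × 5640 s × 1.12 = 128256.3 Mb
Total: 378144.3 Mb = 47268.0 MB.
At 500 Mbps: 378144.3 / 500 = 756 s ≈ 12.6 minutes.

12.6 minutes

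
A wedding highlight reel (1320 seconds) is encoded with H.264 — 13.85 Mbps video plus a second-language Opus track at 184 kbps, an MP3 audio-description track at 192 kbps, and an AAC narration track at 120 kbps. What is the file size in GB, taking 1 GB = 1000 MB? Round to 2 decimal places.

2.37 GB

Audio total: 184 + 192 + 120 = 496 kbps = 0.496 Mbps.
Total bitrate: 13.85 + 0.496 = 14.346 Mbps.
Stream data: 14.346 Mbps × 1320 s = 18936.7 Mb.
18,937 Mb ÷ 8 = 2,367 MB → 2.367 GB.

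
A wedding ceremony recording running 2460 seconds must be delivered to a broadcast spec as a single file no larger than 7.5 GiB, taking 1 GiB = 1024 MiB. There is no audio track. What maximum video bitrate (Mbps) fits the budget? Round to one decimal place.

26.2 Mbps

Budget: 7.5 GiB = 64424.5 Mb.
Total bitrate budget: 64424.5 Mb / 2460 s = 26.189 Mbps.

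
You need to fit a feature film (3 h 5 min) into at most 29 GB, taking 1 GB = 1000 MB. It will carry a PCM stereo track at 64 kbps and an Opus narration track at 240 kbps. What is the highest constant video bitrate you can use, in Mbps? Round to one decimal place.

20.6 Mbps

Budget: 29 GB = 232000.0 Mb.
3 h 5 min = 185 min = 11100 s
Total bitrate budget: 232000.0 Mb / 11100 s = 20.901 Mbps.
Audio total: 64 + 240 = 304 kbps = 0.304 Mbps.
Video: 20.901 − 0.304 = 20.597 Mbps.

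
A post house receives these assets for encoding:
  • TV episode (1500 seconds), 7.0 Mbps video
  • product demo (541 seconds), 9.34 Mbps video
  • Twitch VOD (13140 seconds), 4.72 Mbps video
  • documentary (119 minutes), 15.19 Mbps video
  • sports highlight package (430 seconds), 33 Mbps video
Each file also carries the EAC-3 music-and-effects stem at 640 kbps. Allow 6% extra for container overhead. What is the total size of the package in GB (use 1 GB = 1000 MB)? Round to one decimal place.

Audio: 640 kbps = 0.640 Mbps.
TV episode: 7.640 Mbps × 1500 s × 1.06 = 12147.6 Mb
product demo: 9.980 Mbps × 541 s × 1.06 = 5723.1 Mb
Twitch VOD: 5.360 Mbps × 13140 s × 1.06 = 74656.2 Mb
documentary: 15.830 Mbps × 7140 s × 1.06 = 119807.8 Mb
sports highlight package: 33.640 Mbps × 430 s × 1.06 = 15333.1 Mb
Total: 227667.8 Mb = 28458.5 MB.
= 28.46 GB.

28.5 GB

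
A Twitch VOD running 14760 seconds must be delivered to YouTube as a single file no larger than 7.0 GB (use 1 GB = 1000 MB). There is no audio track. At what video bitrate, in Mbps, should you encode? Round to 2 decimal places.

3.79 Mbps

Budget: 7.0 GB = 56000.0 Mb.
Total bitrate budget: 56000.0 Mb / 14760 s = 3.794 Mbps.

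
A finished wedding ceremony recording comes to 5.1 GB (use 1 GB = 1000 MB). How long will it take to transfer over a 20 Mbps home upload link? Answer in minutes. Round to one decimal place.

File: 5.1 GB = 40800.0 Mb.
At 20 Mbps: 40800.0 / 20 = 2040.0 s ≈ 34 minutes.

34.0 minutes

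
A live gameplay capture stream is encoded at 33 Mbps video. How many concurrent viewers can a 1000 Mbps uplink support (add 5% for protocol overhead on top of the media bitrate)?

On the wire with 5% overhead: 34.650 Mbps.
1000 Mbps = 1,000 Mbps; 1,000 / 34.650 = 28.86 → 28 viewers.

28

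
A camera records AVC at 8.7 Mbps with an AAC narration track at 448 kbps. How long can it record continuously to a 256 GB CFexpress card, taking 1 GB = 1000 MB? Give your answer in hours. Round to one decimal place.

Audio: 448 kbps = 0.448 Mbps.
Total bitrate: 8.7 + 0.448 = 9.148 Mbps.
Capacity: 256 GB = 2,048,000 Mb.
Recording time: 2,048,000 / 9.148 = 223,874 s ≈ 62.2 hours.

62.2 hours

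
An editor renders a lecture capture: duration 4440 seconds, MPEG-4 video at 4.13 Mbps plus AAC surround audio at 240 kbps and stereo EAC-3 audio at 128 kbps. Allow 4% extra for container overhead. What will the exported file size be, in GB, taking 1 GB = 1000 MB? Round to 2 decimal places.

Audio total: 240 + 128 = 368 kbps = 0.368 Mbps.
Total bitrate: 4.13 + 0.368 = 4.498 Mbps.
Stream data: 4.498 Mbps × 4440 s = 19971.1 Mb.
With 4% container overhead: ×1.04.
20,770 Mb ÷ 8 = 2,596 MB → 2.596 GB.

2.60 GB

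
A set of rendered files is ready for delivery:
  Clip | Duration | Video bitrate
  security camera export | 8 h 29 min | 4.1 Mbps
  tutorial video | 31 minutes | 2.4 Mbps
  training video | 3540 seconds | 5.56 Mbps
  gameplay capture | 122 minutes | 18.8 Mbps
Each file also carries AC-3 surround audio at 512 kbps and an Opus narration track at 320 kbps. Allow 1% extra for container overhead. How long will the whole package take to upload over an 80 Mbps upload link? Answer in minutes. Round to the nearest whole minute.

Audio total: 512 + 320 = 832 kbps = 0.832 Mbps.
security camera export: 4.932 Mbps × 30540 s × 1.01 = 152129.5 Mb
tutorial video: 3.232 Mbps × 1860 s × 1.01 = 6071.6 Mb
training video: 6.392 Mbps × 3540 s × 1.01 = 22854.0 Mb
gameplay capture: 19.632 Mbps × 7320 s × 1.01 = 145143.3 Mb
Total: 326198.4 Mb = 40774.8 MB.
At 80 Mbps: 326198.4 / 80 = 4077 s ≈ 68 minutes.

68 minutes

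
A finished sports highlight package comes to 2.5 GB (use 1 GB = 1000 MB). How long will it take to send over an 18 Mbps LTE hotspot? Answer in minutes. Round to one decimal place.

18.5 minutes

File: 2.5 GB = 20000.0 Mb.
At 18 Mbps: 20000.0 / 18 = 1111.1 s ≈ 18.5 minutes.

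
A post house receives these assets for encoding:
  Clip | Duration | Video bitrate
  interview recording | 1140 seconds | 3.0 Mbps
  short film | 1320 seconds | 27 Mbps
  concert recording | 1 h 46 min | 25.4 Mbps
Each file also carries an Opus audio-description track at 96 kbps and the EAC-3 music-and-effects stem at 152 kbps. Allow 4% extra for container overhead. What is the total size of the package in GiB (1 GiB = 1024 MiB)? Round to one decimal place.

24.6 GiB

Audio total: 96 + 152 = 248 kbps = 0.248 Mbps.
interview recording: 3.248 Mbps × 1140 s × 1.04 = 3850.8 Mb
short film: 27.248 Mbps × 1320 s × 1.04 = 37406.1 Mb
concert recording: 25.648 Mbps × 6360 s × 1.04 = 169646.1 Mb
Total: 210903.0 Mb = 26362.9 MB.
= 24.55 GiB.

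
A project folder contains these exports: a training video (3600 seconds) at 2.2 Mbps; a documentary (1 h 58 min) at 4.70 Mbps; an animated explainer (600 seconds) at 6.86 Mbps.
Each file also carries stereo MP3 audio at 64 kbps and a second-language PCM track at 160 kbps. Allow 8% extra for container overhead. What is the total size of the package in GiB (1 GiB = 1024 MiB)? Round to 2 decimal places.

6.01 GiB

Audio total: 64 + 160 = 224 kbps = 0.224 Mbps.
training video: 2.424 Mbps × 3600 s × 1.08 = 9424.5 Mb
documentary: 4.924 Mbps × 7080 s × 1.08 = 37650.9 Mb
animated explainer: 7.084 Mbps × 600 s × 1.08 = 4590.4 Mb
Total: 51665.8 Mb = 6458.2 MB.
= 6.015 GiB.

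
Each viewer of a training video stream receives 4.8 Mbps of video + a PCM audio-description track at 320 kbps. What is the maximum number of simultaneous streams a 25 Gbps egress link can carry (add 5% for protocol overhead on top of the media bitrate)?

Audio: 320 kbps = 0.320 Mbps.
Per-viewer media rate: 5.120 Mbps.
On the wire with 5% overhead: 5.376 Mbps.
25 Gbps = 25,000 Mbps; 25,000 / 5.376 = 4650.30 → 4650 viewers.

4650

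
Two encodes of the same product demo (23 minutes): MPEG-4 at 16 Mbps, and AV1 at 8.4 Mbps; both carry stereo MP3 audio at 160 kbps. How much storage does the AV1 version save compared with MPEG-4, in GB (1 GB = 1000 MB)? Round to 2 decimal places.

1.31 GB

23 min = 1380 s
Audio: 160 kbps = 0.160 Mbps.
MPEG-4: 16.160 Mbps × 1380 s = 22300.8 Mb = 2.788 GB.
AV1: 8.560 Mbps × 1380 s = 11812.8 Mb = 1.477 GB.
Saving: 2.788 − 1.477 = 1.311 GB.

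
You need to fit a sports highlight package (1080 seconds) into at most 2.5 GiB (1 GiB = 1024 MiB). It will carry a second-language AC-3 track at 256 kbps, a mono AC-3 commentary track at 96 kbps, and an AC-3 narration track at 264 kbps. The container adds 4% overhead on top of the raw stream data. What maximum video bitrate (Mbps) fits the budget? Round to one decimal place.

Budget: 2.5 GiB = 21474.8 Mb.
Stream payload after overhead: 21474.8 / 1.04 = 20648.9 Mb.
Total bitrate budget: 20648.9 Mb / 1080 s = 19.119 Mbps.
Audio total: 256 + 96 + 264 = 616 kbps = 0.616 Mbps.
Video: 19.119 − 0.616 = 18.503 Mbps.

18.5 Mbps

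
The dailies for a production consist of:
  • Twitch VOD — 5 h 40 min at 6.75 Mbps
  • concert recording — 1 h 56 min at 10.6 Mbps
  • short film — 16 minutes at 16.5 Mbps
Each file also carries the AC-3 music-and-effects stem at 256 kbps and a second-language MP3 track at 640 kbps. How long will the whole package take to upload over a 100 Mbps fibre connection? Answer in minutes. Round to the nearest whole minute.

42 minutes

Audio total: 256 + 640 = 896 kbps = 0.896 Mbps.
Twitch VOD: 7.646 Mbps × 20400 s = 155978.4 Mb
concert recording: 11.496 Mbps × 6960 s = 80012.2 Mb
short film: 17.396 Mbps × 960 s = 16700.2 Mb
Total: 252690.7 Mb = 31586.3 MB.
At 100 Mbps: 252690.7 / 100 = 2527 s ≈ 42.1 minutes.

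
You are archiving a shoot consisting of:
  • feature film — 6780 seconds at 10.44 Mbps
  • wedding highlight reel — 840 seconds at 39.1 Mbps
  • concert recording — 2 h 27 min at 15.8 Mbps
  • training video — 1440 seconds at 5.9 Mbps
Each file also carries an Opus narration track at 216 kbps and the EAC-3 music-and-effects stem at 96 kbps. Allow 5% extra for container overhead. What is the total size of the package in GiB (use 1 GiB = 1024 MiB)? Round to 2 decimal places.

31.42 GiB

Audio total: 216 + 96 = 312 kbps = 0.312 Mbps.
feature film: 10.752 Mbps × 6780 s × 1.05 = 76543.5 Mb
wedding highlight reel: 39.412 Mbps × 840 s × 1.05 = 34761.4 Mb
concert recording: 16.112 Mbps × 8820 s × 1.05 = 149213.2 Mb
training video: 6.212 Mbps × 1440 s × 1.05 = 9392.5 Mb
Total: 269910.6 Mb = 33738.8 MB.
= 31.42 GiB.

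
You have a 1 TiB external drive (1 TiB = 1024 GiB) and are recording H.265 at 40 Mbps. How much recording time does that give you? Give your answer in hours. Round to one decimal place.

61.1 hours

Capacity: 1 TiB = 8,796,093 Mb.
Recording time: 8,796,093 / 40.000 = 219,902 s ≈ 61.1 hours.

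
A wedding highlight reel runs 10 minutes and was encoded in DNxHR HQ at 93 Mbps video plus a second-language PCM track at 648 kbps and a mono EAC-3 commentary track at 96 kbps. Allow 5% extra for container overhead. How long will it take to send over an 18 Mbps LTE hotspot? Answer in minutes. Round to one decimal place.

54.7 minutes

10 min = 600 s
Audio total: 648 + 96 = 744 kbps = 0.744 Mbps.
Total bitrate: 93.744 Mbps.
File: 93.744 Mbps × 600 s = 56246.4 Mb.
With 5% container overhead: ×1.05. → 59058.7 Mb.
At 18 Mbps: 59058.7 / 18 = 3281.0 s ≈ 54.7 minutes.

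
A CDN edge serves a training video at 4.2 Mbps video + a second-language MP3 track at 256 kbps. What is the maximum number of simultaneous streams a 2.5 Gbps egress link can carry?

Audio: 256 kbps = 0.256 Mbps.
Per-viewer media rate: 4.456 Mbps.
2.5 Gbps = 2,500 Mbps; 2,500 / 4.456 = 561.04 → 561 viewers.

561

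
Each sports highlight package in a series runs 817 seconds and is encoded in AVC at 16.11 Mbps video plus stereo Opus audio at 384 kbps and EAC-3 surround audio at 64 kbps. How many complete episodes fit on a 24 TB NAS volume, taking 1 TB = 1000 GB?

Audio total: 384 + 64 = 448 kbps = 0.448 Mbps.
Total bitrate: 16.558 Mbps.
Per item: 16.558 Mbps × 817 s = 13,528 Mb = 1,691 MB.
Capacity: 24 TB = 192,000,000 Mb; 14192.90 items → 14192 complete.

14192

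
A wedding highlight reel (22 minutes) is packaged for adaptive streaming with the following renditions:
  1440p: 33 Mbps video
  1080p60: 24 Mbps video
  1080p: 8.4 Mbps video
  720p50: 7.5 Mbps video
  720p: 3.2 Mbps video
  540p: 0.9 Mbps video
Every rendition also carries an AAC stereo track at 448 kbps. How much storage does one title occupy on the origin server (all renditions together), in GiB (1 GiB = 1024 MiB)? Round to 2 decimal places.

22 min = 1320 s
Audio: 448 kbps = 0.448 Mbps.
Sum of rendition bitrates: (33+0.448) + (24+0.448) + (8.4+0.448) + (7.5+0.448) + (3.2+0.448) + (0.9+0.448) = 79.688 Mbps.
× 1320 s = 105,188 Mb = 13,149 MB = 12.25 GiB.

12.25 GiB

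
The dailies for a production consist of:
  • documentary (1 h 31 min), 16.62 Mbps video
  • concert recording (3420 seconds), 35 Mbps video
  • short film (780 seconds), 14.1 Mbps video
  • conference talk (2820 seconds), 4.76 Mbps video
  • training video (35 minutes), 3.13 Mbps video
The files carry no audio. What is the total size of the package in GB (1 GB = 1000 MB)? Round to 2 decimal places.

30.18 GB

documentary: 16.620 Mbps × 5460 s = 90745.2 Mb
concert recording: 35.000 Mbps × 3420 s = 119700.0 Mb
short film: 14.100 Mbps × 780 s = 10998.0 Mb
conference talk: 4.760 Mbps × 2820 s = 13423.2 Mb
training video: 3.130 Mbps × 2100 s = 6573.0 Mb
Total: 241439.4 Mb = 30179.9 MB.
= 30.18 GB.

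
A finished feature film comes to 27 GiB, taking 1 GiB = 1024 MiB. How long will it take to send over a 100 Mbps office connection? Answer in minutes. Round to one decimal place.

File: 27 GiB = 231928.2 Mb.
At 100 Mbps: 231928.2 / 100 = 2319.3 s ≈ 38.7 minutes.

38.7 minutes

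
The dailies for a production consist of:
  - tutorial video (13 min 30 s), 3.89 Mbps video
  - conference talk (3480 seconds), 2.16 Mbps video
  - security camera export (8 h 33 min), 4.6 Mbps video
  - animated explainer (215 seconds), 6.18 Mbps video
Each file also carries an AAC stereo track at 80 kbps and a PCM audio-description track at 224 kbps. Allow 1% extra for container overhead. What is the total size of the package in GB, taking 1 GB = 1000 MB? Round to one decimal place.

Audio total: 80 + 224 = 304 kbps = 0.304 Mbps.
tutorial video: 4.194 Mbps × 810 s × 1.01 = 3431.1 Mb
conference talk: 2.464 Mbps × 3480 s × 1.01 = 8660.5 Mb
security camera export: 4.904 Mbps × 30780 s × 1.01 = 152454.6 Mb
animated explainer: 6.484 Mbps × 215 s × 1.01 = 1408.0 Mb
Total: 165954.2 Mb = 20744.3 MB.
= 20.74 GB.

20.7 GB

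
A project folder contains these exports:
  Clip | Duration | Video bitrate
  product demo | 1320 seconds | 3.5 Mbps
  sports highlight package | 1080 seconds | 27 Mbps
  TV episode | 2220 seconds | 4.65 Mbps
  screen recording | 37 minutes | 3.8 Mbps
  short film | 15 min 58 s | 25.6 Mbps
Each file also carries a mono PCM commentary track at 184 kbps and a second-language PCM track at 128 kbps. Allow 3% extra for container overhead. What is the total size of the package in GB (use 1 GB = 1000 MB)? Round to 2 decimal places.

10.24 GB

Audio total: 184 + 128 = 312 kbps = 0.312 Mbps.
product demo: 3.812 Mbps × 1320 s × 1.03 = 5182.8 Mb
sports highlight package: 27.312 Mbps × 1080 s × 1.03 = 30381.9 Mb
TV episode: 4.962 Mbps × 2220 s × 1.03 = 11346.1 Mb
screen recording: 4.112 Mbps × 2220 s × 1.03 = 9402.5 Mb
short film: 25.912 Mbps × 958 s × 1.03 = 25568.4 Mb
Total: 81881.7 Mb = 10235.2 MB.
= 10.24 GB.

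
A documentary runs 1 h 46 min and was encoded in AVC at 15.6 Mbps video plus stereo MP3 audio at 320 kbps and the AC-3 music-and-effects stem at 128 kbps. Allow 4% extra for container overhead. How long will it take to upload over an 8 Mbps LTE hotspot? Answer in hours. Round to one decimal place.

3.7 hours

1 h 46 min = 106 min = 6360 s
Audio total: 320 + 128 = 448 kbps = 0.448 Mbps.
Total bitrate: 16.048 Mbps.
File: 16.048 Mbps × 6360 s = 102065.3 Mb.
With 4% container overhead: ×1.04. → 106147.9 Mb.
At 8 Mbps: 106147.9 / 8 = 13268.5 s ≈ 3.69 hours.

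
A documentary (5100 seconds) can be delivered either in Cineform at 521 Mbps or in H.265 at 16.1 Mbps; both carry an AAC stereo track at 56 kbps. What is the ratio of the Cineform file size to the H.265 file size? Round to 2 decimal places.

32.25

Audio: 56 kbps = 0.056 Mbps.
Cineform: 521.056 Mbps × 5100 s = 2657385.6 Mb = 332.173 GB.
H.265: 16.156 Mbps × 5100 s = 82395.6 Mb = 10.299 GB.
Ratio: 332.173 / 10.299 = 32.252.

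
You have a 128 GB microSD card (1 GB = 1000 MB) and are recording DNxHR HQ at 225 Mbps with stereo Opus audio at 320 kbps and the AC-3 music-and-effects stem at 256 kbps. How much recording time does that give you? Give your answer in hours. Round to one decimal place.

Audio total: 320 + 256 = 576 kbps = 0.576 Mbps.
Total bitrate: 225 + 0.576 = 225.576 Mbps.
Capacity: 128 GB = 1,024,000 Mb.
Recording time: 1,024,000 / 225.576 = 4,539 s ≈ 1.26 hours.

1.3 hours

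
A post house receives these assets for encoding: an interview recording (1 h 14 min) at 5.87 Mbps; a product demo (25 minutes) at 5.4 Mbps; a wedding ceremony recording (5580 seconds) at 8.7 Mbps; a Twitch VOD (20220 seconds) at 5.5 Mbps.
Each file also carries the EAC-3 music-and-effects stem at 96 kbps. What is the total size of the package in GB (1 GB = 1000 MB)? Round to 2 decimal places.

24.62 GB

Audio: 96 kbps = 0.096 Mbps.
interview recording: 5.966 Mbps × 4440 s = 26489.0 Mb
product demo: 5.496 Mbps × 1500 s = 8244.0 Mb
wedding ceremony recording: 8.796 Mbps × 5580 s = 49081.7 Mb
Twitch VOD: 5.596 Mbps × 20220 s = 113151.1 Mb
Total: 196965.8 Mb = 24620.7 MB.
= 24.62 GB.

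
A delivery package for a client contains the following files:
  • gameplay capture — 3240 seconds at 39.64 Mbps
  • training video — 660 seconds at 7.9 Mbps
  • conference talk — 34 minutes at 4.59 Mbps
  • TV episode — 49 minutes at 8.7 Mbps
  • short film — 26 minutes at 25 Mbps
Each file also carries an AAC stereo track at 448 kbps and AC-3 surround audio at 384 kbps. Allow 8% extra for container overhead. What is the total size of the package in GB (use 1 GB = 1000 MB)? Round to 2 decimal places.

Audio total: 448 + 384 = 832 kbps = 0.832 Mbps.
gameplay capture: 40.472 Mbps × 3240 s × 1.08 = 141619.6 Mb
training video: 8.732 Mbps × 660 s × 1.08 = 6224.2 Mb
conference talk: 5.422 Mbps × 2040 s × 1.08 = 11945.8 Mb
TV episode: 9.532 Mbps × 2940 s × 1.08 = 30266.0 Mb
short film: 25.832 Mbps × 1560 s × 1.08 = 43521.8 Mb
Total: 233577.3 Mb = 29197.2 MB.
= 29.20 GB.

29.20 GB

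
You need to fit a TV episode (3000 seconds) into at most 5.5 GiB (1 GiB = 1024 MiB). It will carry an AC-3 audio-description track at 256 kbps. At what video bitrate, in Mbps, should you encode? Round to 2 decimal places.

15.49 Mbps

Budget: 5.5 GiB = 47244.6 Mb.
Total bitrate budget: 47244.6 Mb / 3000 s = 15.748 Mbps.
Audio: 256 kbps = 0.256 Mbps.
Video: 15.748 − 0.256 = 15.492 Mbps.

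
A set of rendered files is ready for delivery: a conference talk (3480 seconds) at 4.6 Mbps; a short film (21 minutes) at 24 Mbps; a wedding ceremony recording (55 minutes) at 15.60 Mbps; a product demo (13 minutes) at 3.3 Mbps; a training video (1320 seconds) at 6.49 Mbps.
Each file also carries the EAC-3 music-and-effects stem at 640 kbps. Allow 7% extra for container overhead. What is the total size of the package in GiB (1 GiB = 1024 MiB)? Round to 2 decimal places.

14.37 GiB

Audio: 640 kbps = 0.640 Mbps.
conference talk: 5.240 Mbps × 3480 s × 1.07 = 19511.7 Mb
short film: 24.640 Mbps × 1260 s × 1.07 = 33219.6 Mb
wedding ceremony recording: 16.240 Mbps × 3300 s × 1.07 = 57343.4 Mb
product demo: 3.940 Mbps × 780 s × 1.07 = 3288.3 Mb
training video: 7.130 Mbps × 1320 s × 1.07 = 10070.4 Mb
Total: 123433.5 Mb = 15429.2 MB.
= 14.37 GiB.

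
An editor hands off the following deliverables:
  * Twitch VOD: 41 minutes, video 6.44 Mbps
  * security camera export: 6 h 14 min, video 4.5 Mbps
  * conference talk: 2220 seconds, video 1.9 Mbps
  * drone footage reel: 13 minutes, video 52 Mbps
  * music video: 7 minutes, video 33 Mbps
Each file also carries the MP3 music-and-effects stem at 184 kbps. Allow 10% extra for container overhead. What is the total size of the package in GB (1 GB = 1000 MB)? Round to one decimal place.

Audio: 184 kbps = 0.184 Mbps.
Twitch VOD: 6.624 Mbps × 2460 s × 1.10 = 17924.5 Mb
security camera export: 4.684 Mbps × 22440 s × 1.10 = 115619.9 Mb
conference talk: 2.084 Mbps × 2220 s × 1.10 = 5089.1 Mb
drone footage reel: 52.184 Mbps × 780 s × 1.10 = 44773.9 Mb
music video: 33.184 Mbps × 420 s × 1.10 = 15331.0 Mb
Total: 198738.4 Mb = 24842.3 MB.
= 24.84 GB.

24.8 GB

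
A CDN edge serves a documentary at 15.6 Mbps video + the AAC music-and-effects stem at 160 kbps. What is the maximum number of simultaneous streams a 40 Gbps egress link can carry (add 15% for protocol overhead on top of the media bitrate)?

Audio: 160 kbps = 0.160 Mbps.
Per-viewer media rate: 15.760 Mbps.
On the wire with 15% overhead: 18.124 Mbps.
40 Gbps = 40,000 Mbps; 40,000 / 18.124 = 2207.02 → 2207 viewers.

2207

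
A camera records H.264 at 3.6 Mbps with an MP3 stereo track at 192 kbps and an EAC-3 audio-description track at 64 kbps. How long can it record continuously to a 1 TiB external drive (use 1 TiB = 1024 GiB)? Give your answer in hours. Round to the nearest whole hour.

634 hours

Audio total: 192 + 64 = 256 kbps = 0.256 Mbps.
Total bitrate: 3.6 + 0.256 = 3.856 Mbps.
Capacity: 1 TiB = 8,796,093 Mb.
Recording time: 8,796,093 / 3.856 = 2,281,144 s ≈ 634 hours.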